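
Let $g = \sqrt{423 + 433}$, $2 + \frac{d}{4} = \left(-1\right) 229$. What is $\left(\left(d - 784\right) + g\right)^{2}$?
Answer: $2918120 - 6832 \sqrt{214} \approx 2.8182 \cdot 10^{6}$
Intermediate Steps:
$d = -924$ ($d = -8 + 4 \left(\left(-1\right) 229\right) = -8 + 4 \left(-229\right) = -8 - 916 = -924$)
$g = 2 \sqrt{214}$ ($g = \sqrt{856} = 2 \sqrt{214} \approx 29.257$)
$\left(\left(d - 784\right) + g\right)^{2} = \left(\left(-924 - 784\right) + 2 \sqrt{214}\right)^{2} = \left(-1708 + 2 \sqrt{214}\right)^{2}$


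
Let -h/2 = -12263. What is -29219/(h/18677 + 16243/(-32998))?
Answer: -18007776232474/505938437 ≈ -35593.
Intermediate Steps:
h = 24526 (h = -2*(-12263) = 24526)
-29219/(h/18677 + 16243/(-32998)) = -29219/(24526/18677 + 16243/(-32998)) = -29219/(24526*(1/18677) + 16243*(-1/32998)) = -29219/(24526/18677 - 16243/32998) = -29219/505938437/616303646 = -29219*616303646/505938437 = -18007776232474/505938437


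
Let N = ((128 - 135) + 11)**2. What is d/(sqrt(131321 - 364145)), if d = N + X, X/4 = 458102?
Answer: -152702*I*sqrt(58206)/9701 ≈ -3797.6*I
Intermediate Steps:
X = 1832408 (X = 4*458102 = 1832408)
N = 16 (N = (-7 + 11)**2 = 4**2 = 16)
d = 1832424 (d = 16 + 1832408 = 1832424)
d/(sqrt(131321 - 364145)) = 1832424/(sqrt(131321 - 364145)) = 1832424/(sqrt(-232824)) = 1832424/((2*I*sqrt(58206))) = 1832424*(-I*sqrt(58206)/116412) = -152702*I*sqrt(58206)/9701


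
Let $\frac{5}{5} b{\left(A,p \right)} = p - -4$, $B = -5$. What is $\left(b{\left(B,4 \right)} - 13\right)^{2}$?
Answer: $25$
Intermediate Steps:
$b{\left(A,p \right)} = 4 + p$ ($b{\left(A,p \right)} = p - -4 = p + 4 = 4 + p$)
$\left(b{\left(B,4 \right)} - 13\right)^{2} = \left(\left(4 + 4\right) - 13\right)^{2} = \left(8 - 13\right)^{2} = \left(-5\right)^{2} = 25$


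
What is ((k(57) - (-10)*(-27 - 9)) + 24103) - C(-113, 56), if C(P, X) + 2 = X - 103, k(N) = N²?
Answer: 27041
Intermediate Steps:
C(P, X) = -105 + X (C(P, X) = -2 + (X - 103) = -2 + (-103 + X) = -105 + X)
((k(57) - (-10)*(-27 - 9)) + 24103) - C(-113, 56) = ((57² - (-10)*(-27 - 9)) + 24103) - (-105 + 56) = ((3249 - (-10)*(-36)) + 24103) - 1*(-49) = ((3249 - 1*360) + 24103) + 49 = ((3249 - 360) + 24103) + 49 = (2889 + 24103) + 49 = 26992 + 49 = 27041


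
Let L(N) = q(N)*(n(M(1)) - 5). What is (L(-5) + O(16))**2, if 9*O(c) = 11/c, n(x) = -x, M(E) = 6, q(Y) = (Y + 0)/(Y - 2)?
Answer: 61512649/1016064 ≈ 60.540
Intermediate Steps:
q(Y) = Y/(-2 + Y)
O(c) = 11/(9*c) (O(c) = (11/c)/9 = 11/(9*c))
L(N) = -11*N/(-2 + N) (L(N) = (N/(-2 + N))*(-1*6 - 5) = (N/(-2 + N))*(-6 - 5) = (N/(-2 + N))*(-11) = -11*N/(-2 + N))
(L(-5) + O(16))**2 = (-11*(-5)/(-2 - 5) + (11/9)/16)**2 = (-11*(-5)/(-7) + (11/9)*(1/16))**2 = (-11*(-5)*(-1/7) + 11/144)**2 = (-55/7 + 11/144)**2 = (-7843/1008)**2 = 61512649/1016064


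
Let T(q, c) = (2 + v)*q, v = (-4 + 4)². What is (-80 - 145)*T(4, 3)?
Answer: -1800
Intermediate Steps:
v = 0 (v = 0² = 0)
T(q, c) = 2*q (T(q, c) = (2 + 0)*q = 2*q)
(-80 - 145)*T(4, 3) = (-80 - 145)*(2*4) = -225*8 = -1800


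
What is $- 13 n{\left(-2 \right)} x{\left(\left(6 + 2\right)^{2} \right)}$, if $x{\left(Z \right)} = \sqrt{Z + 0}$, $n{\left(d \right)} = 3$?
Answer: $-312$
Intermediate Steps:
$x{\left(Z \right)} = \sqrt{Z}$
$- 13 n{\left(-2 \right)} x{\left(\left(6 + 2\right)^{2} \right)} = \left(-13\right) 3 \sqrt{\left(6 + 2\right)^{2}} = - 39 \sqrt{8^{2}} = - 39 \sqrt{64} = \left(-39\right) 8 = -312$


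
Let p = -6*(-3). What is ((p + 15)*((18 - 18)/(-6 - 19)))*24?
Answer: 0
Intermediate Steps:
p = 18
((p + 15)*((18 - 18)/(-6 - 19)))*24 = ((18 + 15)*((18 - 18)/(-6 - 19)))*24 = (33*(0/(-25)))*24 = (33*(0*(-1/25)))*24 = (33*0)*24 = 0*24 = 0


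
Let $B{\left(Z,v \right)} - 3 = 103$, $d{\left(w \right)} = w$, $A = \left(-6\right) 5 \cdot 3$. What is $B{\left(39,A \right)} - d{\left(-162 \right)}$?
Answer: $268$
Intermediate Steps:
$A = -90$ ($A = \left(-30\right) 3 = -90$)
$B{\left(Z,v \right)} = 106$ ($B{\left(Z,v \right)} = 3 + 103 = 106$)
$B{\left(39,A \right)} - d{\left(-162 \right)} = 106 - -162 = 106 + 162 = 268$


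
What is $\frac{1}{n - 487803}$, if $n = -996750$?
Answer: $- \frac{1}{1484553} \approx -6.736 \cdot 10^{-7}$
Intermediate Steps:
$\frac{1}{n - 487803} = \frac{1}{-996750 - 487803} = \frac{1}{-1484553} = - \frac{1}{1484553}$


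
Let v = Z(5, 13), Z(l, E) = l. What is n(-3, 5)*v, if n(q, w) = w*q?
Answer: -75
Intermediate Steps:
n(q, w) = q*w
v = 5
n(-3, 5)*v = -3*5*5 = -15*5 = -75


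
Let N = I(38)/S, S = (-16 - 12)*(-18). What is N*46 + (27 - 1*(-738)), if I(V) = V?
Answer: 96827/126 ≈ 768.47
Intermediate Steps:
S = 504 (S = -28*(-18) = 504)
N = 19/252 (N = 38/504 = 38*(1/504) = 19/252 ≈ 0.075397)
N*46 + (27 - 1*(-738)) = (19/252)*46 + (27 - 1*(-738)) = 437/126 + (27 + 738) = 437/126 + 765 = 96827/126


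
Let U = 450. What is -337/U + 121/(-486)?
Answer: -6062/6075 ≈ -0.99786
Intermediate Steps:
-337/U + 121/(-486) = -337/450 + 121/(-486) = -337*1/450 + 121*(-1/486) = -337/450 - 121/486 = -6062/6075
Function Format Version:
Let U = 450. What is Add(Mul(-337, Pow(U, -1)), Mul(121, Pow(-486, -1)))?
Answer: Rational(-6062, 6075) ≈ -0.99786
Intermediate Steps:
Add(Mul(-337, Pow(U, -1)), Mul(121, Pow(-486, -1))) = Add(Mul(-337, Pow(450, -1)), Mul(121, Pow(-486, -1))) = Add(Mul(-337, Rational(1, 450)), Mul(121, Rational(-1, 486))) = Add(Rational(-337, 450), Rational(-121, 486)) = Rational(-6062, 6075)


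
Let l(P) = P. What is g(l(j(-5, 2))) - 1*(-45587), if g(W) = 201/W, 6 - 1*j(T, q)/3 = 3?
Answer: 136828/3 ≈ 45609.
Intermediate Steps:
j(T, q) = 9 (j(T, q) = 18 - 3*3 = 18 - 9 = 9)
g(l(j(-5, 2))) - 1*(-45587) = 201/9 - 1*(-45587) = 201*(⅑) + 45587 = 67/3 + 45587 = 136828/3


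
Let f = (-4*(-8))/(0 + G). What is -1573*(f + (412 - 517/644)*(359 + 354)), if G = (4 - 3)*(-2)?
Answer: -12912274089/28 ≈ -4.6115e+8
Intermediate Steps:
G = -2 (G = 1*(-2) = -2)
f = -16 (f = (-4*(-8))/(0 - 2) = 32/(-2) = 32*(-½) = -16)
-1573*(f + (412 - 517/644)*(359 + 354)) = -1573*(-16 + (412 - 517/644)*(359 + 354)) = -1573*(-16 + (412 - 517*1/644)*713) = -1573*(-16 + (412 - 517/644)*713) = -1573*(-16 + (264811/644)*713) = -1573*(-16 + 8209141/28) = -1573*8208693/28 = -12912274089/28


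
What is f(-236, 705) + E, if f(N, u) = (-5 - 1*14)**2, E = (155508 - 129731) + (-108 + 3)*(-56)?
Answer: 32018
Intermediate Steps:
E = 31657 (E = 25777 - 105*(-56) = 25777 + 5880 = 31657)
f(N, u) = 361 (f(N, u) = (-5 - 14)**2 = (-19)**2 = 361)
f(-236, 705) + E = 361 + 31657 = 32018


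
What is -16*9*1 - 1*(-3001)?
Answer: 2857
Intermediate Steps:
-16*9*1 - 1*(-3001) = -144*1 + 3001 = -144 + 3001 = 2857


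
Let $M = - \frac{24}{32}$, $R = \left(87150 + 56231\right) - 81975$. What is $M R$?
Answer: $- \frac{92109}{2} \approx -46055.0$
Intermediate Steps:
$R = 61406$ ($R = 143381 - 81975 = 61406$)
$M = - \frac{3}{4}$ ($M = \left(-24\right) \frac{1}{32} = - \frac{3}{4} \approx -0.75$)
$M R = \left(- \frac{3}{4}\right) 61406 = - \frac{92109}{2}$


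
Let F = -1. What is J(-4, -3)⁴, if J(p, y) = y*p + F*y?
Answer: 50625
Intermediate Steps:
J(p, y) = -y + p*y (J(p, y) = y*p - y = p*y - y = -y + p*y)
J(-4, -3)⁴ = (-3*(-1 - 4))⁴ = (-3*(-5))⁴ = 15⁴ = 50625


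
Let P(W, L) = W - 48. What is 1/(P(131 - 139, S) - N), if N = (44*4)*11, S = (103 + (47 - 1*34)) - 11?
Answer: -1/1992 ≈ -0.00050201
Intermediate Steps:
S = 105 (S = (103 + (47 - 34)) - 11 = (103 + 13) - 11 = 116 - 11 = 105)
N = 1936 (N = 176*11 = 1936)
P(W, L) = -48 + W
1/(P(131 - 139, S) - N) = 1/((-48 + (131 - 139)) - 1*1936) = 1/((-48 - 8) - 1936) = 1/(-56 - 1936) = 1/(-1992) = -1/1992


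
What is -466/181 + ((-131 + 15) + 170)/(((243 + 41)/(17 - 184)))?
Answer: -882301/25702 ≈ -34.328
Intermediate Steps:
-466/181 + ((-131 + 15) + 170)/(((243 + 41)/(17 - 184))) = -466*1/181 + (-116 + 170)/((284/(-167))) = -466/181 + 54/((284*(-1/167))) = -466/181 + 54/(-284/167) = -466/181 + 54*(-167/284) = -466/181 - 4509/142 = -882301/25702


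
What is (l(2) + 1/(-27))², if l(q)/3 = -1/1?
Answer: 6724/729 ≈ 9.2236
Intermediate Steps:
l(q) = -3 (l(q) = 3*(-1/1) = 3*(-1*1) = 3*(-1) = -3)
(l(2) + 1/(-27))² = (-3 + 1/(-27))² = (-3 - 1/27)² = (-82/27)² = 6724/729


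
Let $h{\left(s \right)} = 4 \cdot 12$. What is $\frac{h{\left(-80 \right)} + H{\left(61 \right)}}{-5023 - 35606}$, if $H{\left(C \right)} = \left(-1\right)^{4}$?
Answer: $- \frac{49}{40629} \approx -0.001206$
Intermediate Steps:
$h{\left(s \right)} = 48$
$H{\left(C \right)} = 1$
$\frac{h{\left(-80 \right)} + H{\left(61 \right)}}{-5023 - 35606} = \frac{48 + 1}{-5023 - 35606} = \frac{49}{-40629} = 49 \left(- \frac{1}{40629}\right) = - \frac{49}{40629}$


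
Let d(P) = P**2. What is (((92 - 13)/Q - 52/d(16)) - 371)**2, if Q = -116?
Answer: 476399507089/3444736 ≈ 1.3830e+5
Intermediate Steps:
(((92 - 13)/Q - 52/d(16)) - 371)**2 = (((92 - 13)/(-116) - 52/(16**2)) - 371)**2 = ((79*(-1/116) - 52/256) - 371)**2 = ((-79/116 - 52*1/256) - 371)**2 = ((-79/116 - 13/64) - 371)**2 = (-1641/1856 - 371)**2 = (-690217/1856)**2 = 476399507089/3444736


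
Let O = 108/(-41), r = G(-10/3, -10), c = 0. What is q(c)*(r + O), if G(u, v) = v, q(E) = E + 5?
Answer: -2590/41 ≈ -63.171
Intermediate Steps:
q(E) = 5 + E
r = -10
O = -108/41 (O = 108*(-1/41) = -108/41 ≈ -2.6341)
q(c)*(r + O) = (5 + 0)*(-10 - 108/41) = 5*(-518/41) = -2590/41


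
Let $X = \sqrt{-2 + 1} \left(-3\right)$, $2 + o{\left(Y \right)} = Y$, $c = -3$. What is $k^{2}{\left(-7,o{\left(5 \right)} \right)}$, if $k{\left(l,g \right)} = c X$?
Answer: $-81$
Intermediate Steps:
$o{\left(Y \right)} = -2 + Y$
$X = - 3 i$ ($X = \sqrt{-1} \left(-3\right) = i \left(-3\right) = - 3 i \approx - 3.0 i$)
$k{\left(l,g \right)} = 9 i$ ($k{\left(l,g \right)} = - 3 \left(- 3 i\right) = 9 i$)
$k^{2}{\left(-7,o{\left(5 \right)} \right)} = \left(9 i\right)^{2} = -81$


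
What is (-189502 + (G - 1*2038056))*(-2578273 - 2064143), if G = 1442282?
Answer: 3645577866816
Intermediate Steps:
(-189502 + (G - 1*2038056))*(-2578273 - 2064143) = (-189502 + (1442282 - 1*2038056))*(-2578273 - 2064143) = (-189502 + (1442282 - 2038056))*(-4642416) = (-189502 - 595774)*(-4642416) = -785276*(-4642416) = 3645577866816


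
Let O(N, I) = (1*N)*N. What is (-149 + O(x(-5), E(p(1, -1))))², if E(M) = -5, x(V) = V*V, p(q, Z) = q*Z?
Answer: 226576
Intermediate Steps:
p(q, Z) = Z*q
x(V) = V²
O(N, I) = N² (O(N, I) = N*N = N²)
(-149 + O(x(-5), E(p(1, -1))))² = (-149 + ((-5)²)²)² = (-149 + 25²)² = (-149 + 625)² = 476² = 226576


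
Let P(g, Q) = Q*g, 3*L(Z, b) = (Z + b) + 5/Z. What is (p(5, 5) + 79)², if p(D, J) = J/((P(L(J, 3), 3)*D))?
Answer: 506944/81 ≈ 6258.6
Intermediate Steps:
L(Z, b) = Z/3 + b/3 + 5/(3*Z) (L(Z, b) = ((Z + b) + 5/Z)/3 = (Z + b + 5/Z)/3 = Z/3 + b/3 + 5/(3*Z))
p(D, J) = J²/(D*(5 + J*(3 + J))) (p(D, J) = J/(((3*((5 + J*(J + 3))/(3*J)))*D)) = J/(((3*((5 + J*(3 + J))/(3*J)))*D)) = J/((((5 + J*(3 + J))/J)*D)) = J/((D*(5 + J*(3 + J))/J)) = J*(J/(D*(5 + J*(3 + J)))) = J²/(D*(5 + J*(3 + J))))
(p(5, 5) + 79)² = (5²/(5*(5 + 5*(3 + 5))) + 79)² = ((⅕)*25/(5 + 5*8) + 79)² = ((⅕)*25/(5 + 40) + 79)² = ((⅕)*25/45 + 79)² = ((⅕)*25*(1/45) + 79)² = (⅑ + 79)² = (712/9)² = 506944/81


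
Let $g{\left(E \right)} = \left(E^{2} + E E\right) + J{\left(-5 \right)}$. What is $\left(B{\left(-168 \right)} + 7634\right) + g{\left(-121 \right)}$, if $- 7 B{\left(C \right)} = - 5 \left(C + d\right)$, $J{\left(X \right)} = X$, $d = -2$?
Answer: $\frac{257527}{7} \approx 36790.0$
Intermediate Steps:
$B{\left(C \right)} = - \frac{10}{7} + \frac{5 C}{7}$ ($B{\left(C \right)} = - \frac{\left(-5\right) \left(C - 2\right)}{7} = - \frac{\left(-5\right) \left(-2 + C\right)}{7} = - \frac{10 - 5 C}{7} = - \frac{10}{7} + \frac{5 C}{7}$)
$g{\left(E \right)} = -5 + 2 E^{2}$ ($g{\left(E \right)} = \left(E^{2} + E E\right) - 5 = \left(E^{2} + E^{2}\right) - 5 = 2 E^{2} - 5 = -5 + 2 E^{2}$)
$\left(B{\left(-168 \right)} + 7634\right) + g{\left(-121 \right)} = \left(\left(- \frac{10}{7} + \frac{5}{7} \left(-168\right)\right) + 7634\right) - \left(5 - 2 \left(-121\right)^{2}\right) = \left(\left(- \frac{10}{7} - 120\right) + 7634\right) + \left(-5 + 2 \cdot 14641\right) = \left(- \frac{850}{7} + 7634\right) + \left(-5 + 29282\right) = \frac{52588}{7} + 29277 = \frac{257527}{7}$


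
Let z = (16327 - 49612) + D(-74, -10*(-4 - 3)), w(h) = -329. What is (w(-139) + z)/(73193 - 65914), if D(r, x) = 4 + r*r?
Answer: -28134/7279 ≈ -3.8651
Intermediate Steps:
D(r, x) = 4 + r**2
z = -27805 (z = (16327 - 49612) + (4 + (-74)**2) = -33285 + (4 + 5476) = -33285 + 5480 = -27805)
(w(-139) + z)/(73193 - 65914) = (-329 - 27805)/(73193 - 65914) = -28134/7279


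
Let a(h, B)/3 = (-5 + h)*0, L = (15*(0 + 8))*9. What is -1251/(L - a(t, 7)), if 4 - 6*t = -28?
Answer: -139/120 ≈ -1.1583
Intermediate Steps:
t = 16/3 (t = ⅔ - ⅙*(-28) = ⅔ + 14/3 = 16/3 ≈ 5.3333)
L = 1080 (L = (15*8)*9 = 120*9 = 1080)
a(h, B) = 0 (a(h, B) = 3*((-5 + h)*0) = 3*0 = 0)
-1251/(L - a(t, 7)) = -1251/(1080 - 1*0) = -1251/(1080 + 0) = -1251/1080 = -1251*1/1080 = -139/120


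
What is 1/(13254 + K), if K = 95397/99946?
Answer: 99946/1324779681 ≈ 7.5444e-5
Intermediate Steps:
K = 95397/99946 (K = 95397*(1/99946) = 95397/99946 ≈ 0.95448)
1/(13254 + K) = 1/(13254 + 95397/99946) = 1/(1324779681/99946) = 99946/1324779681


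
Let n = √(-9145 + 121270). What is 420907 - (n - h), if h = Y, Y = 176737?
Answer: 597644 - 5*√4485 ≈ 5.9731e+5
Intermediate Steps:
n = 5*√4485 (n = √112125 = 5*√4485 ≈ 334.85)
h = 176737
420907 - (n - h) = 420907 - (5*√4485 - 1*176737) = 420907 - (5*√4485 - 176737) = 420907 - (-176737 + 5*√4485) = 420907 + (176737 - 5*√4485) = 597644 - 5*√4485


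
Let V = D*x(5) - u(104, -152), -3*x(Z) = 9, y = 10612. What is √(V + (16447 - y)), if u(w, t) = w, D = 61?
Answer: 2*√1387 ≈ 74.485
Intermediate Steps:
x(Z) = -3 (x(Z) = -⅓*9 = -3)
V = -287 (V = 61*(-3) - 1*104 = -183 - 104 = -287)
√(V + (16447 - y)) = √(-287 + (16447 - 1*10612)) = √(-287 + (16447 - 10612)) = √(-287 + 5835) = √5548 = 2*√1387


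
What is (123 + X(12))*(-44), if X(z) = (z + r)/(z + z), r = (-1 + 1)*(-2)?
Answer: -5434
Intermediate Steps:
r = 0 (r = 0*(-2) = 0)
X(z) = ½ (X(z) = (z + 0)/(z + z) = z/((2*z)) = z*(1/(2*z)) = ½)
(123 + X(12))*(-44) = (123 + ½)*(-44) = (247/2)*(-44) = -5434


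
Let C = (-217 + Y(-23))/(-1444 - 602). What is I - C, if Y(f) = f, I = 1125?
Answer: 383585/341 ≈ 1124.9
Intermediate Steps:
C = 40/341 (C = (-217 - 23)/(-1444 - 602) = -240/(-2046) = -240*(-1/2046) = 40/341 ≈ 0.11730)
I - C = 1125 - 1*40/341 = 1125 - 40/341 = 383585/341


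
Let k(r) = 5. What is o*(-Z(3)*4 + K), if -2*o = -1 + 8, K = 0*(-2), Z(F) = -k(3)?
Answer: -70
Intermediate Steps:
Z(F) = -5 (Z(F) = -1*5 = -5)
K = 0
o = -7/2 (o = -(-1 + 8)/2 = -½*7 = -7/2 ≈ -3.5000)
o*(-Z(3)*4 + K) = -7*(-1*(-5)*4 + 0)/2 = -7*(5*4 + 0)/2 = -7*(20 + 0)/2 = -7/2*20 = -70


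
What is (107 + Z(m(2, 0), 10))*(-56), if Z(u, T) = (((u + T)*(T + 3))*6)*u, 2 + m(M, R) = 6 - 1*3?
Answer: -54040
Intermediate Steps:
m(M, R) = 1 (m(M, R) = -2 + (6 - 1*3) = -2 + (6 - 3) = -2 + 3 = 1)
Z(u, T) = 6*u*(3 + T)*(T + u) (Z(u, T) = (((T + u)*(3 + T))*6)*u = (((3 + T)*(T + u))*6)*u = (6*(3 + T)*(T + u))*u = 6*u*(3 + T)*(T + u))
(107 + Z(m(2, 0), 10))*(-56) = (107 + 6*1*(10² + 3*10 + 3*1 + 10*1))*(-56) = (107 + 6*1*(100 + 30 + 3 + 10))*(-56) = (107 + 6*1*143)*(-56) = (107 + 858)*(-56) = 965*(-56) = -54040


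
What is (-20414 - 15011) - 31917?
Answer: -67342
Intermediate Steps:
(-20414 - 15011) - 31917 = -35425 - 31917 = -67342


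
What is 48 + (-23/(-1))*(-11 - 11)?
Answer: -458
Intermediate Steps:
48 + (-23/(-1))*(-11 - 11) = 48 - 23*(-1)*(-22) = 48 + 23*(-22) = 48 - 506 = -458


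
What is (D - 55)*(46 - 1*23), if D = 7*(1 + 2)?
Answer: -782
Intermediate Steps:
D = 21 (D = 7*3 = 21)
(D - 55)*(46 - 1*23) = (21 - 55)*(46 - 1*23) = -34*(46 - 23) = -34*23 = -782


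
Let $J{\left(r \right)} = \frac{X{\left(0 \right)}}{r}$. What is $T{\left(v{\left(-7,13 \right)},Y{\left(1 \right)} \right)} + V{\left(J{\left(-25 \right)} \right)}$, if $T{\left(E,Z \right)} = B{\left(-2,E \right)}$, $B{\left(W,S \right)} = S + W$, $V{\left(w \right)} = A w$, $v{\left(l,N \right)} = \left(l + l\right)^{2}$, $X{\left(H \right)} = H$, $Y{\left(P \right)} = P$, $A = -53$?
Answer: $194$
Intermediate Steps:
$J{\left(r \right)} = 0$ ($J{\left(r \right)} = \frac{0}{r} = 0$)
$v{\left(l,N \right)} = 4 l^{2}$ ($v{\left(l,N \right)} = \left(2 l\right)^{2} = 4 l^{2}$)
$V{\left(w \right)} = - 53 w$
$T{\left(E,Z \right)} = -2 + E$ ($T{\left(E,Z \right)} = E - 2 = -2 + E$)
$T{\left(v{\left(-7,13 \right)},Y{\left(1 \right)} \right)} + V{\left(J{\left(-25 \right)} \right)} = \left(-2 + 4 \left(-7\right)^{2}\right) - 0 = \left(-2 + 4 \cdot 49\right) + 0 = \left(-2 + 196\right) + 0 = 194 + 0 = 194$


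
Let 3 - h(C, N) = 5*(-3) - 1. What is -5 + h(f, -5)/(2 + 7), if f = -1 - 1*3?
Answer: -26/9 ≈ -2.8889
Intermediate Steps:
f = -4 (f = -1 - 3 = -4)
h(C, N) = 19 (h(C, N) = 3 - (5*(-3) - 1) = 3 - (-15 - 1) = 3 - 1*(-16) = 3 + 16 = 19)
-5 + h(f, -5)/(2 + 7) = -5 + 19/(2 + 7) = -5 + 19/9 = -26/9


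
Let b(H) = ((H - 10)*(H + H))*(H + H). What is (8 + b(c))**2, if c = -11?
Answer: 103144336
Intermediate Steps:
b(H) = 4*H**2*(-10 + H) (b(H) = ((-10 + H)*(2*H))*(2*H) = (2*H*(-10 + H))*(2*H) = 4*H**2*(-10 + H))
(8 + b(c))**2 = (8 + 4*(-11)**2*(-10 - 11))**2 = (8 + 4*121*(-21))**2 = (8 - 10164)**2 = (-10156)**2 = 103144336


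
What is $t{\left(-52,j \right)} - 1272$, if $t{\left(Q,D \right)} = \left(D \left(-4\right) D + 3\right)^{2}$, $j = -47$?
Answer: $78020617$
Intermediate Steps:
$t{\left(Q,D \right)} = \left(3 - 4 D^{2}\right)^{2}$ ($t{\left(Q,D \right)} = \left(- 4 D D + 3\right)^{2} = \left(- 4 D^{2} + 3\right)^{2} = \left(3 - 4 D^{2}\right)^{2}$)
$t{\left(-52,j \right)} - 1272 = \left(-3 + 4 \left(-47\right)^{2}\right)^{2} - 1272 = \left(-3 + 4 \cdot 2209\right)^{2} - 1272 = \left(-3 + 8836\right)^{2} - 1272 = 8833^{2} - 1272 = 78021889 - 1272 = 78020617$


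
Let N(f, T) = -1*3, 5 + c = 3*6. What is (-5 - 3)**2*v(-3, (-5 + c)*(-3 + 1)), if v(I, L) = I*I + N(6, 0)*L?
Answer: 3648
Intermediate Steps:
c = 13 (c = -5 + 3*6 = -5 + 18 = 13)
N(f, T) = -3
v(I, L) = I**2 - 3*L (v(I, L) = I*I - 3*L = I**2 - 3*L)
(-5 - 3)**2*v(-3, (-5 + c)*(-3 + 1)) = (-5 - 3)**2*((-3)**2 - 3*(-5 + 13)*(-3 + 1)) = (-8)**2*(9 - 24*(-2)) = 64*(9 - 3*(-16)) = 64*(9 + 48) = 64*57 = 3648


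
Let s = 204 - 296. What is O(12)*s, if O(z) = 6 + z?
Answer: -1656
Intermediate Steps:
s = -92
O(12)*s = (6 + 12)*(-92) = 18*(-92) = -1656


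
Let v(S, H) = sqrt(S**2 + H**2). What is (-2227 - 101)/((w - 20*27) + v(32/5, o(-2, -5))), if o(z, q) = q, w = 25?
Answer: 3746625/828622 + 1455*sqrt(1649)/828622 ≈ 4.5928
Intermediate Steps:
v(S, H) = sqrt(H**2 + S**2)
(-2227 - 101)/((w - 20*27) + v(32/5, o(-2, -5))) = (-2227 - 101)/((25 - 20*27) + sqrt((-5)**2 + (32/5)**2)) = -2328/((25 - 540) + sqrt(25 + (32*(1/5))**2)) = -2328/(-515 + sqrt(25 + (32/5)**2)) = -2328/(-515 + sqrt(25 + 1024/25)) = -2328/(-515 + sqrt(1649/25)) = -2328/(-515 + sqrt(1649)/5)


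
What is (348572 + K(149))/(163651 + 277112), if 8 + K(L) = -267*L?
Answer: 102927/146921 ≈ 0.70056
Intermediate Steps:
K(L) = -8 - 267*L
(348572 + K(149))/(163651 + 277112) = (348572 + (-8 - 267*149))/(163651 + 277112) = (348572 + (-8 - 39783))/440763 = (348572 - 39791)*(1/440763) = 308781*(1/440763) = 102927/146921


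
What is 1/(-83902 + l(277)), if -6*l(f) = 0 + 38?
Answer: -3/251725 ≈ -1.1918e-5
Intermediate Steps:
l(f) = -19/3 (l(f) = -(0 + 38)/6 = -1/6*38 = -19/3)
1/(-83902 + l(277)) = 1/(-83902 - 19/3) = 1/(-251725/3) = -3/251725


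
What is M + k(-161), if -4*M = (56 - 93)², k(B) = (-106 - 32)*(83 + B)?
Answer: 41687/4 ≈ 10422.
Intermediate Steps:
k(B) = -11454 - 138*B (k(B) = -138*(83 + B) = -11454 - 138*B)
M = -1369/4 (M = -(56 - 93)²/4 = -¼*(-37)² = -¼*1369 = -1369/4 ≈ -342.25)
M + k(-161) = -1369/4 + (-11454 - 138*(-161)) = -1369/4 + (-11454 + 22218) = -1369/4 + 10764 = 41687/4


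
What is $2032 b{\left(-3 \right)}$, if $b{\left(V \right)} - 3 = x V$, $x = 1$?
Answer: $0$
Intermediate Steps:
$b{\left(V \right)} = 3 + V$ ($b{\left(V \right)} = 3 + 1 V = 3 + V$)
$2032 b{\left(-3 \right)} = 2032 \left(3 - 3\right) = 2032 \cdot 0 = 0$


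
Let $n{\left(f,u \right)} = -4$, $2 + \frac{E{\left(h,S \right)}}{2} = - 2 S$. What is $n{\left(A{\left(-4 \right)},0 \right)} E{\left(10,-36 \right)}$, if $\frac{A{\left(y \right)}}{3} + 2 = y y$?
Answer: $-560$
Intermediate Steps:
$E{\left(h,S \right)} = -4 - 4 S$ ($E{\left(h,S \right)} = -4 + 2 \left(- 2 S\right) = -4 - 4 S$)
$A{\left(y \right)} = -6 + 3 y^{2}$ ($A{\left(y \right)} = -6 + 3 y y = -6 + 3 y^{2}$)
$n{\left(A{\left(-4 \right)},0 \right)} E{\left(10,-36 \right)} = - 4 \left(-4 - -144\right) = - 4 \left(-4 + 144\right) = \left(-4\right) 140 = -560$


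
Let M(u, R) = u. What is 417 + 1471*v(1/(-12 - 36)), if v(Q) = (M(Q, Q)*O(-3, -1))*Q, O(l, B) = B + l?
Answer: 238721/576 ≈ 414.45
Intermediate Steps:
v(Q) = -4*Q² (v(Q) = (Q*(-1 - 3))*Q = (Q*(-4))*Q = (-4*Q)*Q = -4*Q²)
417 + 1471*v(1/(-12 - 36)) = 417 + 1471*(-4/(-12 - 36)²) = 417 + 1471*(-4*(1/(-48))²) = 417 + 1471*(-4*(-1/48)²) = 417 + 1471*(-4*1/2304) = 417 + 1471*(-1/576) = 417 - 1471/576 = 238721/576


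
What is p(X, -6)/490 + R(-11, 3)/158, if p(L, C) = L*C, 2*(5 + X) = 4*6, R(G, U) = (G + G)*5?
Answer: -2162/2765 ≈ -0.78192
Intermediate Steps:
R(G, U) = 10*G (R(G, U) = (2*G)*5 = 10*G)
X = 7 (X = -5 + (4*6)/2 = -5 + (1/2)*24 = -5 + 12 = 7)
p(L, C) = C*L
p(X, -6)/490 + R(-11, 3)/158 = -6*7/490 + (10*(-11))/158 = -42*1/490 - 110*1/158 = -3/35 - 55/79 = -2162/2765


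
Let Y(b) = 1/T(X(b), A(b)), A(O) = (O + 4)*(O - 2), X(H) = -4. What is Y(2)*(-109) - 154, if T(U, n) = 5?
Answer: -879/5 ≈ -175.80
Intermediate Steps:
A(O) = (-2 + O)*(4 + O) (A(O) = (4 + O)*(-2 + O) = (-2 + O)*(4 + O))
Y(b) = ⅕ (Y(b) = 1/5 = ⅕)
Y(2)*(-109) - 154 = (⅕)*(-109) - 154 = -109/5 - 154 = -879/5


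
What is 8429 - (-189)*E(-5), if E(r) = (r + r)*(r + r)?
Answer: 27329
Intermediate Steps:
E(r) = 4*r² (E(r) = (2*r)*(2*r) = 4*r²)
8429 - (-189)*E(-5) = 8429 - (-189)*4*(-5)² = 8429 - (-189)*4*25 = 8429 - (-189)*100 = 8429 - 1*(-18900) = 8429 + 18900 = 27329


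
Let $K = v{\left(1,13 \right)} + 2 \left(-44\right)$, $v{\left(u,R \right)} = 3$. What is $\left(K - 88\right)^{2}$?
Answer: $29929$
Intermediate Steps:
$K = -85$ ($K = 3 + 2 \left(-44\right) = 3 - 88 = -85$)
$\left(K - 88\right)^{2} = \left(-85 - 88\right)^{2} = \left(-173\right)^{2} = 29929$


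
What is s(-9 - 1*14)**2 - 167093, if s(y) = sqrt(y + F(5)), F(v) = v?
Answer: -167111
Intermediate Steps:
s(y) = sqrt(5 + y) (s(y) = sqrt(y + 5) = sqrt(5 + y))
s(-9 - 1*14)**2 - 167093 = (sqrt(5 + (-9 - 1*14)))**2 - 167093 = (sqrt(5 + (-9 - 14)))**2 - 167093 = (sqrt(5 - 23))**2 - 167093 = (sqrt(-18))**2 - 167093 = (3*I*sqrt(2))**2 - 167093 = -18 - 167093 = -167111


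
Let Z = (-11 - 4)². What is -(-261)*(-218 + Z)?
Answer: 1827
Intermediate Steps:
Z = 225 (Z = (-15)² = 225)
-(-261)*(-218 + Z) = -(-261)*(-218 + 225) = -(-261)*7 = -1*(-1827) = 1827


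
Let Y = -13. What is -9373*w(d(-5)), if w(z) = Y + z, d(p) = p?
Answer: 168714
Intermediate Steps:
w(z) = -13 + z
-9373*w(d(-5)) = -9373*(-13 - 5) = -9373*(-18) = 168714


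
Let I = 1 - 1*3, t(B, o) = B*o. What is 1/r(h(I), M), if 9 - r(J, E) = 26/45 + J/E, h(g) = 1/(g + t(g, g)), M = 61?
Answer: 5490/46193 ≈ 0.11885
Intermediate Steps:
I = -2 (I = 1 - 3 = -2)
h(g) = 1/(g + g²) (h(g) = 1/(g + g*g) = 1/(g + g²))
r(J, E) = 379/45 - J/E (r(J, E) = 9 - (26/45 + J/E) = 9 + (-26/45 - J/E) = 379/45 - J/E)
1/r(h(I), M) = 1/(379/45 - 1*1/((-2)*(1 - 2))/61) = 1/(379/45 - 1*(-½/(-1))*1/61) = 1/(379/45 - 1*(-½*(-1))*1/61) = 1/(379/45 - 1*½*1/61) = 1/(379/45 - 1/122) = 1/(46193/5490) = 5490/46193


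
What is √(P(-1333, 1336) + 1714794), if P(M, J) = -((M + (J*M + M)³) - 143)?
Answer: √5660889401528496131 ≈ 2.3793e+9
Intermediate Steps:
P(M, J) = 143 - M - (M + J*M)³ (P(M, J) = -((M + (M + J*M)³) - 143) = -(-143 + M + (M + J*M)³) = 143 - M - (M + J*M)³)
√(P(-1333, 1336) + 1714794) = √((143 - 1*(-1333) - 1*(-1333)³*(1 + 1336)³) + 1714794) = √((143 + 1333 - 1*(-2368593037)*1337³) + 1714794) = √((143 + 1333 - 1*(-2368593037)*2389979753) + 1714794) = √((143 + 1333 + 5660889401526779861) + 1714794) = √(5660889401526781337 + 1714794) = √5660889401528496131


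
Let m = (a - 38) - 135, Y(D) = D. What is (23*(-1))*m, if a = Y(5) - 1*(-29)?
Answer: 3197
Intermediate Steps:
a = 34 (a = 5 - 1*(-29) = 5 + 29 = 34)
m = -139 (m = (34 - 38) - 135 = -4 - 135 = -139)
(23*(-1))*m = (23*(-1))*(-139) = -23*(-139) = 3197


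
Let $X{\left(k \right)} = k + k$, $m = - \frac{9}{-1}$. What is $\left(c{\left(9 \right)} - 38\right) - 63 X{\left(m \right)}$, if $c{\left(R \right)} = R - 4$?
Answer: $-1167$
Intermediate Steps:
$m = 9$ ($m = \left(-9\right) \left(-1\right) = 9$)
$X{\left(k \right)} = 2 k$
$c{\left(R \right)} = -4 + R$
$\left(c{\left(9 \right)} - 38\right) - 63 X{\left(m \right)} = \left(\left(-4 + 9\right) - 38\right) - 63 \cdot 2 \cdot 9 = \left(5 - 38\right) - 1134 = -33 - 1134 = -1167$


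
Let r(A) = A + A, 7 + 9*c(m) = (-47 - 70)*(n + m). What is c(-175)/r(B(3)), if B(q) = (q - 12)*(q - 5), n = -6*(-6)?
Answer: 4064/81 ≈ 50.173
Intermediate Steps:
n = 36
B(q) = (-12 + q)*(-5 + q)
c(m) = -4219/9 - 13*m (c(m) = -7/9 + ((-47 - 70)*(36 + m))/9 = -7/9 + (-117*(36 + m))/9 = -7/9 + (-4212 - 117*m)/9 = -7/9 + (-468 - 13*m) = -4219/9 - 13*m)
r(A) = 2*A
c(-175)/r(B(3)) = (-4219/9 - 13*(-175))/((2*(60 + 3² - 17*3))) = (-4219/9 + 2275)/((2*(60 + 9 - 51))) = 16256/(9*((2*18))) = (16256/9)/36 = (16256/9)*(1/36) = 4064/81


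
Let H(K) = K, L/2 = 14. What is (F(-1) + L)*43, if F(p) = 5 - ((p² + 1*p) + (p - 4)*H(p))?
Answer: 1204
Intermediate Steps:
L = 28 (L = 2*14 = 28)
F(p) = 5 - p - p² - p*(-4 + p) (F(p) = 5 - ((p² + 1*p) + (p - 4)*p) = 5 - ((p² + p) + (-4 + p)*p) = 5 - ((p + p²) + p*(-4 + p)) = 5 - (p + p² + p*(-4 + p)) = 5 + (-p - p² - p*(-4 + p)) = 5 - p - p² - p*(-4 + p))
(F(-1) + L)*43 = ((5 - 2*(-1)² + 3*(-1)) + 28)*43 = ((5 - 2*1 - 3) + 28)*43 = ((5 - 2 - 3) + 28)*43 = (0 + 28)*43 = 28*43 = 1204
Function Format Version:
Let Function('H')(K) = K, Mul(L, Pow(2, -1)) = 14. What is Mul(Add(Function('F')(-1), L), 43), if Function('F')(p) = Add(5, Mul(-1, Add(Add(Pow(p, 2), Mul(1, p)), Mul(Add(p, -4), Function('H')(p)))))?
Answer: 1204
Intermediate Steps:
L = 28 (L = Mul(2, 14) = 28)
Function('F')(p) = Add(5, Mul(-1, p), Mul(-1, Pow(p, 2)), Mul(-1, p, Add(-4, p))) (Function('F')(p) = Add(5, Mul(-1, Add(Add(Pow(p, 2), Mul(1, p)), Mul(Add(p, -4), p)))) = Add(5, Mul(-1, Add(Add(Pow(p, 2), p), Mul(Add(-4, p), p)))) = Add(5, Mul(-1, Add(Add(p, Pow(p, 2)), Mul(p, Add(-4, p))))) = Add(5, Mul(-1, Add(p, Pow(p, 2), Mul(p, Add(-4, p))))) = Add(5, Add(Mul(-1, p), Mul(-1, Pow(p, 2)), Mul(-1, p, Add(-4, p)))) = Add(5, Mul(-1, p), Mul(-1, Pow(p, 2)), Mul(-1, p, Add(-4, p))))
Mul(Add(Function('F')(-1), L), 43) = Mul(Add(Add(5, Mul(-2, Pow(-1, 2)), Mul(3, -1)), 28), 43) = Mul(Add(Add(5, Mul(-2, 1), -3), 28), 43) = Mul(Add(Add(5, -2, -3), 28), 43) = Mul(Add(0, 28), 43) = Mul(28, 43) = 1204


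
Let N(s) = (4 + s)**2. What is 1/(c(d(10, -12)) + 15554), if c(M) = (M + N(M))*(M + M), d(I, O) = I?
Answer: 1/19674 ≈ 5.0829e-5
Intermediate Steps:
c(M) = 2*M*(M + (4 + M)**2) (c(M) = (M + (4 + M)**2)*(M + M) = (M + (4 + M)**2)*(2*M) = 2*M*(M + (4 + M)**2))
1/(c(d(10, -12)) + 15554) = 1/(2*10*(10 + (4 + 10)**2) + 15554) = 1/(2*10*(10 + 14**2) + 15554) = 1/(2*10*(10 + 196) + 15554) = 1/(2*10*206 + 15554) = 1/(4120 + 15554) = 1/19674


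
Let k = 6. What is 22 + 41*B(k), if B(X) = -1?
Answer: -19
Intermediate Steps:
22 + 41*B(k) = 22 + 41*(-1) = 22 - 41 = -19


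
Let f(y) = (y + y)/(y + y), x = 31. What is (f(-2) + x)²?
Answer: 1024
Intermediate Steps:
f(y) = 1 (f(y) = (2*y)/((2*y)) = (2*y)*(1/(2*y)) = 1)
(f(-2) + x)² = (1 + 31)² = 32² = 1024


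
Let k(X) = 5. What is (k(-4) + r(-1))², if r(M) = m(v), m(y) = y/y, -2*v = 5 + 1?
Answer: 36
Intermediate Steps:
v = -3 (v = -(5 + 1)/2 = -½*6 = -3)
m(y) = 1
r(M) = 1
(k(-4) + r(-1))² = (5 + 1)² = 6² = 36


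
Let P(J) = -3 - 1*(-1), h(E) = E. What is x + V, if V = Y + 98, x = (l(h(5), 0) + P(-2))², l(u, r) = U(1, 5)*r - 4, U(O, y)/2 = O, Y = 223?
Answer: 357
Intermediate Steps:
U(O, y) = 2*O
P(J) = -2 (P(J) = -3 + 1 = -2)
l(u, r) = -4 + 2*r (l(u, r) = (2*1)*r - 4 = 2*r - 4 = -4 + 2*r)
x = 36 (x = ((-4 + 2*0) - 2)² = ((-4 + 0) - 2)² = (-4 - 2)² = (-6)² = 36)
V = 321 (V = 223 + 98 = 321)
x + V = 36 + 321 = 357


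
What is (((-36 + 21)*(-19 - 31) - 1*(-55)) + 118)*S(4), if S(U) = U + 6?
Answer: 9230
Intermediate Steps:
S(U) = 6 + U
(((-36 + 21)*(-19 - 31) - 1*(-55)) + 118)*S(4) = (((-36 + 21)*(-19 - 31) - 1*(-55)) + 118)*(6 + 4) = ((-15*(-50) + 55) + 118)*10 = ((750 + 55) + 118)*10 = (805 + 118)*10 = 923*10 = 9230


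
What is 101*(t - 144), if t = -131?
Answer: -27775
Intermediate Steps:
101*(t - 144) = 101*(-131 - 144) = 101*(-275) = -27775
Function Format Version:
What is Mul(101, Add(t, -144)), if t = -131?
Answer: -27775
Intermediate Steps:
Mul(101, Add(t, -144)) = Mul(101, Add(-131, -144)) = Mul(101, -275) = -27775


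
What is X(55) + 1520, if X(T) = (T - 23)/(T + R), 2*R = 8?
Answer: 89712/59 ≈ 1520.5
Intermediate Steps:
R = 4 (R = (1/2)*8 = 4)
X(T) = (-23 + T)/(4 + T) (X(T) = (T - 23)/(T + 4) = (-23 + T)/(4 + T))
X(55) + 1520 = (-23 + 55)/(4 + 55) + 1520 = 32/59 + 1520 = 89712/59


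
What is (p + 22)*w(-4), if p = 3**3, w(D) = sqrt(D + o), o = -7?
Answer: 49*I*sqrt(11) ≈ 162.51*I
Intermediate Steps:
w(D) = sqrt(-7 + D) (w(D) = sqrt(D - 7) = sqrt(-7 + D))
p = 27
(p + 22)*w(-4) = (27 + 22)*sqrt(-7 - 4) = 49*sqrt(-11) = 49*(I*sqrt(11)) = 49*I*sqrt(11)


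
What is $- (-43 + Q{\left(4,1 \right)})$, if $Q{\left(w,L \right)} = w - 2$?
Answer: $41$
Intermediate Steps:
$Q{\left(w,L \right)} = -2 + w$
$- (-43 + Q{\left(4,1 \right)}) = - (-43 + \left(-2 + 4\right)) = - (-43 + 2) = \left(-1\right) \left(-41\right) = 41$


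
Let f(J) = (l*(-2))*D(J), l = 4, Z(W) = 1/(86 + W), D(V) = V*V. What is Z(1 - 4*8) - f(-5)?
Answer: 11001/55 ≈ 200.02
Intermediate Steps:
D(V) = V²
f(J) = -8*J² (f(J) = (4*(-2))*J² = -8*J²)
Z(1 - 4*8) - f(-5) = 1/(86 + (1 - 4*8)) - (-8)*(-5)² = 1/(86 + (1 - 32)) - (-8)*25 = 1/(86 - 31) - 1*(-200) = 1/55 + 200 = 11001/55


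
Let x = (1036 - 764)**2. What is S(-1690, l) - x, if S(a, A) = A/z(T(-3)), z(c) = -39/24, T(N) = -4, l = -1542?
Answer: -949456/13 ≈ -73035.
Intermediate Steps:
z(c) = -13/8 (z(c) = -39*1/24 = -13/8)
x = 73984 (x = 272**2 = 73984)
S(a, A) = -8*A/13 (S(a, A) = A/(-13/8) = A*(-8/13) = -8*A/13)
S(-1690, l) - x = -8/13*(-1542) - 1*73984 = 12336/13 - 73984 = -949456/13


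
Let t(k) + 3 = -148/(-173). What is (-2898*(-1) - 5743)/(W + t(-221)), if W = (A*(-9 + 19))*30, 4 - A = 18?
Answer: 492185/726971 ≈ 0.67704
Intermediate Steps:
A = -14 (A = 4 - 1*18 = 4 - 18 = -14)
t(k) = -371/173 (t(k) = -3 - 148/(-173) = -3 - 148*(-1/173) = -3 + 148/173 = -371/173)
W = -4200 (W = -14*(-9 + 19)*30 = -14*10*30 = -140*30 = -4200)
(-2898*(-1) - 5743)/(W + t(-221)) = (-2898*(-1) - 5743)/(-4200 - 371/173) = (2898 - 5743)/(-726971/173) = -2845*(-173/726971) = 492185/726971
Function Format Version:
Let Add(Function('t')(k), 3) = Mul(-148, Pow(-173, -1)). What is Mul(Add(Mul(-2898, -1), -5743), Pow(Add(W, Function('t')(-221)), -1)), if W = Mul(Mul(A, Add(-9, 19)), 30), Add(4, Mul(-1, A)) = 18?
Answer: Rational(492185, 726971) ≈ 0.67704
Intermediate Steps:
A = -14 (A = Add(4, Mul(-1, 18)) = Add(4, -18) = -14)
Function('t')(k) = Rational(-371, 173) (Function('t')(k) = Add(-3, Mul(-148, Pow(-173, -1))) = Add(-3, Mul(-148, Rational(-1, 173))) = Add(-3, Rational(148, 173)) = Rational(-371, 173))
W = -4200 (W = Mul(Mul(-14, Add(-9, 19)), 30) = Mul(Mul(-14, 10), 30) = Mul(-140, 30) = -4200)
Mul(Add(Mul(-2898, -1), -5743), Pow(Add(W, Function('t')(-221)), -1)) = Mul(Add(Mul(-2898, -1), -5743), Pow(Add(-4200, Rational(-371, 173)), -1)) = Mul(Add(2898, -5743), Pow(Rational(-726971, 173), -1)) = Mul(-2845, Rational(-173, 726971)) = Rational(492185, 726971)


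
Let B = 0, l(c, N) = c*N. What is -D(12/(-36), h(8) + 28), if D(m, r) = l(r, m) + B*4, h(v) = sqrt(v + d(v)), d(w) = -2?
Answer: 28/3 + sqrt(6)/3 ≈ 10.150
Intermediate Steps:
l(c, N) = N*c
h(v) = sqrt(-2 + v) (h(v) = sqrt(v - 2) = sqrt(-2 + v))
D(m, r) = m*r (D(m, r) = m*r + 0*4 = m*r + 0 = m*r)
-D(12/(-36), h(8) + 28) = -12/(-36)*(sqrt(-2 + 8) + 28) = -12*(-1/36)*(sqrt(6) + 28) = -(-1)*(28 + sqrt(6))/3 = -(-28/3 - sqrt(6)/3) = 28/3 + sqrt(6)/3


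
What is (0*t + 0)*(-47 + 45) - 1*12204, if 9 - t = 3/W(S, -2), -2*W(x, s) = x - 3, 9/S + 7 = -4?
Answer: -12204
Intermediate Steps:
S = -9/11 (S = 9/(-7 - 4) = 9/(-11) = 9*(-1/11) = -9/11 ≈ -0.81818)
W(x, s) = 3/2 - x/2 (W(x, s) = -(x - 3)/2 = -(-3 + x)/2 = 3/2 - x/2)
t = 52/7 (t = 9 - 3/(3/2 - 1/2*(-9/11)) = 9 - 3/(3/2 + 9/22) = 9 - 3/21/11 = 9 - 3*11/21 = 9 - 1*11/7 = 9 - 11/7 = 52/7 ≈ 7.4286)
(0*t + 0)*(-47 + 45) - 1*12204 = (0*(52/7) + 0)*(-47 + 45) - 1*12204 = (0 + 0)*(-2) - 12204 = 0*(-2) - 12204 = 0 - 12204 = -12204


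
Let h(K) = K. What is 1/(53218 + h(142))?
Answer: 1/53360 ≈ 1.8741e-5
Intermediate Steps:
1/(53218 + h(142)) = 1/(53218 + 142) = 1/53360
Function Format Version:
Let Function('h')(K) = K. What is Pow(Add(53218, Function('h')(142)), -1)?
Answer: Rational(1, 53360) ≈ 1.8741e-5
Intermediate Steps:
Pow(Add(53218, Function('h')(142)), -1) = Pow(Add(53218, 142), -1) = Pow(53360, -1) = Rational(1, 53360)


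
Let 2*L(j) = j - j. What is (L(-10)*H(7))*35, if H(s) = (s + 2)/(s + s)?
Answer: 0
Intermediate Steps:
L(j) = 0 (L(j) = (j - j)/2 = (1/2)*0 = 0)
H(s) = (2 + s)/(2*s) (H(s) = (2 + s)/((2*s)) = (2 + s)*(1/(2*s)) = (2 + s)/(2*s))
(L(-10)*H(7))*35 = (0*((1/2)*(2 + 7)/7))*35 = (0*((1/2)*(1/7)*9))*35 = (0*(9/14))*35 = 0*35 = 0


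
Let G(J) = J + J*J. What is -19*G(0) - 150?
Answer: -150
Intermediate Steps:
G(J) = J + J**2
-19*G(0) - 150 = -0*(1 + 0) - 150 = -0 - 150 = -19*0 - 150 = 0 - 150 = -150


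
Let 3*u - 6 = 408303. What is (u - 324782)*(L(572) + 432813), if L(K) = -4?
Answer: -81661969311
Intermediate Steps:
u = 136103 (u = 2 + (⅓)*408303 = 2 + 136101 = 136103)
(u - 324782)*(L(572) + 432813) = (136103 - 324782)*(-4 + 432813) = -188679*432809 = -81661969311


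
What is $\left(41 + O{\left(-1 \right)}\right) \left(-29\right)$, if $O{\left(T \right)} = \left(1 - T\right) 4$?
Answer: $-1421$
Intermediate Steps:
$O{\left(T \right)} = 4 - 4 T$
$\left(41 + O{\left(-1 \right)}\right) \left(-29\right) = \left(41 + \left(4 - -4\right)\right) \left(-29\right) = \left(41 + \left(4 + 4\right)\right) \left(-29\right) = \left(41 + 8\right) \left(-29\right) = 49 \left(-29\right) = -1421$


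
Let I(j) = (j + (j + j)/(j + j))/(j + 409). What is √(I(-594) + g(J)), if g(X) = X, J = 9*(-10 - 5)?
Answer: I*√4510670/185 ≈ 11.48*I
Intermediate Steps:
J = -135 (J = 9*(-15) = -135)
I(j) = (1 + j)/(409 + j) (I(j) = (j + (2*j)/((2*j)))/(409 + j) = (j + (2*j)*(1/(2*j)))/(409 + j) = (j + 1)/(409 + j) = (1 + j)/(409 + j))
√(I(-594) + g(J)) = √((1 - 594)/(409 - 594) - 135) = √(-593/(-185) - 135) = √(-1/185*(-593) - 135) = √(593/185 - 135) = √(-24382/185) = I*√4510670/185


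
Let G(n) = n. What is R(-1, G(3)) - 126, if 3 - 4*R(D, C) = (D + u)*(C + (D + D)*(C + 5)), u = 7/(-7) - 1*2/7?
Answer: -3715/28 ≈ -132.68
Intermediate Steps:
u = -9/7 (u = 7*(-⅐) - 2*⅐ = -1 - 2/7 = -9/7 ≈ -1.2857)
R(D, C) = ¾ - (-9/7 + D)*(C + 2*D*(5 + C))/4 (R(D, C) = ¾ - (D - 9/7)*(C + (D + D)*(C + 5))/4 = ¾ - (-9/7 + D)*(C + (2*D)*(5 + C))/4 = ¾ - (-9/7 + D)*(C + 2*D*(5 + C))/4)
R(-1, G(3)) - 126 = (¾ - 5/2*(-1)² + (9/28)*3 + (45/14)*(-1) - ½*3*(-1)² + (11/28)*3*(-1)) - 126 = (¾ - 5/2*1 + 27/28 - 45/14 - ½*3*1 - 33/28) - 126 = (¾ - 5/2 + 27/28 - 45/14 - 3/2 - 33/28) - 126 = -187/28 - 126 = -3715/28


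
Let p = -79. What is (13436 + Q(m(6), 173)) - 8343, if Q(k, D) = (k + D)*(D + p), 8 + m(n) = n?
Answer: 21167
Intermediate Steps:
m(n) = -8 + n
Q(k, D) = (-79 + D)*(D + k) (Q(k, D) = (k + D)*(D - 79) = (D + k)*(-79 + D) = (-79 + D)*(D + k))
(13436 + Q(m(6), 173)) - 8343 = (13436 + (173² - 79*173 - 79*(-8 + 6) + 173*(-8 + 6))) - 8343 = (13436 + (29929 - 13667 - 79*(-2) + 173*(-2))) - 8343 = (13436 + (29929 - 13667 + 158 - 346)) - 8343 = (13436 + 16074) - 8343 = 29510 - 8343 = 21167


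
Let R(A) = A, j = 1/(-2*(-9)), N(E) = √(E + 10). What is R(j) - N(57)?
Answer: 1/18 - √67 ≈ -8.1298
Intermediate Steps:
N(E) = √(10 + E)
j = 1/18 ≈ 0.055556
R(j) - N(57) = 1/18 - √(10 + 57) = 1/18 - √67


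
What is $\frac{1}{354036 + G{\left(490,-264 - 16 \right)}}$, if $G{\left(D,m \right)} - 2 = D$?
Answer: $\frac{1}{354528} \approx 2.8207 \cdot 10^{-6}$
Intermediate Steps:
$G{\left(D,m \right)} = 2 + D$
$\frac{1}{354036 + G{\left(490,-264 - 16 \right)}} = \frac{1}{354036 + \left(2 + 490\right)} = \frac{1}{354036 + 492} = \frac{1}{354528}$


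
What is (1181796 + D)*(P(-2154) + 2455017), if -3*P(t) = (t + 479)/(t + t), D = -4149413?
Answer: -94158445613577361/12924 ≈ -7.2855e+12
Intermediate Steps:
P(t) = -(479 + t)/(6*t) (P(t) = -(t + 479)/(3*(t + t)) = -(479 + t)/(3*(2*t)) = -(479 + t)*1/(2*t)/3 = -(479 + t)/(6*t))
(1181796 + D)*(P(-2154) + 2455017) = (1181796 - 4149413)*((⅙)*(-479 - 1*(-2154))/(-2154) + 2455017) = -2967617*((⅙)*(-1/2154)*(-479 + 2154) + 2455017) = -2967617*((⅙)*(-1/2154)*1675 + 2455017) = -2967617*(-1675/12924 + 2455017) = -2967617*31728638033/12924 = -94158445613577361/12924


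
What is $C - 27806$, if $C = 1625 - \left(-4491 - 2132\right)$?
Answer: $-19558$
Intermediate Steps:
$C = 8248$ ($C = 1625 - -6623 = 1625 + 6623 = 8248$)
$C - 27806 = 8248 - 27806 = -19558$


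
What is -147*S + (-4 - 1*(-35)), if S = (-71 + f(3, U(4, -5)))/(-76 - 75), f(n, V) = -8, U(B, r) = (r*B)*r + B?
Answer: -6932/151 ≈ -45.907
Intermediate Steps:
U(B, r) = B + B*r**2 (U(B, r) = (B*r)*r + B = B*r**2 + B = B + B*r**2)
S = 79/151 (S = (-71 - 8)/(-76 - 75) = -79/(-151) = -79*(-1/151) = 79/151 ≈ 0.52318)
-147*S + (-4 - 1*(-35)) = -147*79/151 + (-4 - 1*(-35)) = -11613/151 + (-4 + 35) = -11613/151 + 31 = -6932/151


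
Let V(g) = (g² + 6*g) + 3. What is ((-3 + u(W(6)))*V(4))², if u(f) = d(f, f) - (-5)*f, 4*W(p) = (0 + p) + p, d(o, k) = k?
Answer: 416025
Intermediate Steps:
V(g) = 3 + g² + 6*g
W(p) = p/2 (W(p) = ((0 + p) + p)/4 = (p + p)/4 = (2*p)/4 = p/2)
u(f) = 6*f (u(f) = f - (-5)*f = f + 5*f = 6*f)
((-3 + u(W(6)))*V(4))² = ((-3 + 6*((½)*6))*(3 + 4² + 6*4))² = ((-3 + 6*3)*(3 + 16 + 24))² = ((-3 + 18)*43)² = (15*43)² = 645² = 416025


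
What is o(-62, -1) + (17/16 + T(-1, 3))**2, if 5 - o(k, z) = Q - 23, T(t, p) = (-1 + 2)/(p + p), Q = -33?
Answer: 144025/2304 ≈ 62.511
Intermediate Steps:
T(t, p) = 1/(2*p)
o(k, z) = 61 (o(k, z) = 5 - (-33 - 23) = 5 - 1*(-56) = 5 + 56 = 61)
o(-62, -1) + (17/16 + T(-1, 3))**2 = 61 + (17/16 + (1/2)/3)**2 = 61 + (17*(1/16) + (1/2)*(1/3))**2 = 61 + (17/16 + 1/6)**2 = 61 + (59/48)**2 = 61 + 3481/2304 = 144025/2304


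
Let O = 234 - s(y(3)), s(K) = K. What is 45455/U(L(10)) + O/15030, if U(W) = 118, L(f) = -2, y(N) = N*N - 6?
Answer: 56934659/147795 ≈ 385.23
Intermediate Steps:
y(N) = -6 + N² (y(N) = N² - 6 = -6 + N²)
O = 231 (O = 234 - (-6 + 3²) = 234 - (-6 + 9) = 234 - 1*3 = 234 - 3 = 231)
45455/U(L(10)) + O/15030 = 45455/118 + 231/15030 = 45455*(1/118) + 231*(1/15030) = 45455/118 + 77/5010 = 56934659/147795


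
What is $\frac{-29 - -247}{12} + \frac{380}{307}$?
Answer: $\frac{35743}{1842} \approx 19.404$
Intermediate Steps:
$\frac{-29 - -247}{12} + \frac{380}{307} = \left(-29 + 247\right) \frac{1}{12} + 380 \cdot \frac{1}{307} = 218 \cdot \frac{1}{12} + \frac{380}{307} = \frac{109}{6} + \frac{380}{307} = \frac{35743}{1842}$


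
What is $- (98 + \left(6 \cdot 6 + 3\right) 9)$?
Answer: $-449$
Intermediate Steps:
$- (98 + \left(6 \cdot 6 + 3\right) 9) = - (98 + \left(36 + 3\right) 9) = - (98 + 39 \cdot 9) = - (98 + 351) = \left(-1\right) 449 = -449$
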